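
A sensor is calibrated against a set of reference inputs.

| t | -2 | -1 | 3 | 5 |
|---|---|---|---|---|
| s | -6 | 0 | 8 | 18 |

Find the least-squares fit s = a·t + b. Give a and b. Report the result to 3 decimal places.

a = 3.084, b = 1.145

Forming AᵀA = [[39, 5]; [5, 4]] and Aᵀs = [126, 20]ᵀ gives AᵀA·[a, b]ᵀ = Aᵀs.
Δ = 39·4 − 5² = 131.
a = (126·4 − 5·20)/131 = 404/131; b = (39·20 − 5·126)/131 = 150/131.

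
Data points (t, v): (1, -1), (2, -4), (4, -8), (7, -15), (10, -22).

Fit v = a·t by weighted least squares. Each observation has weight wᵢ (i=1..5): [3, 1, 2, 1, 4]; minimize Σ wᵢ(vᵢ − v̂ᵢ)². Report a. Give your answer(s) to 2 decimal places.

a = -2.17

Entries of MᵀWM: Σwᵢ·t·t = 488.
For MᵀWv: Σwᵢ·t·v = -1060.
Normal equations: [[488]]·[a]ᵀ = [-1060]ᵀ.
a = (-1060)/488 = -2.17213.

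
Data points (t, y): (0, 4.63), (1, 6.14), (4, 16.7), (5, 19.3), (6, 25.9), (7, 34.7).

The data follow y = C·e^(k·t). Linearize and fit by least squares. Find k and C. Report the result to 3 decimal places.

Taking logs, ln y = k·t + ln C, so regress ln y on t.
XᵀX = [[127.0000, 23.0000]; [23.0000, 6]], rhs = [72.2296, 15.9239]ᵀ  (here Σt = 23.0000, Σ(t)² = 127.0000, Σln y = 15.9239, Σt·ln y = 72.2296).
Slope k = (n·Σt·ln y − Σt·Σln y)/(n·Σ(t)² − (Σt)²) = (6·72.2296 − 23.0000·15.9239)/233.0000 = 0.28811; ln C = (Σln y − k·Σt)/n = 1.54958, so C = exp(1.54958) = 4.70947.

k = 0.288, C = 4.709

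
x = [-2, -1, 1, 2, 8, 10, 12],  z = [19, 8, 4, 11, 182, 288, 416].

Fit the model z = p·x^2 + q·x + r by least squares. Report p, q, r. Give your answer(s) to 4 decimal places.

p = 3.0251, q = -1.8356, r = 3.0117

Normal-equation sums: Σx^2·x^2 = 34866, Σx^2·x = 3240, Σx^2 = 318, Σx·x = 318, Σx = 30, Σ1 = 7.
Moment sums: Σx^2·z = 100484, Σx·z = 9308, Σz = 928.
AᵀA·[p, q, r]ᵀ = Aᵀz becomes [[34866, 3240, 318]; [3240, 318, 30]; [318, 30, 7]]·[p, q, r]ᵀ = [100484, 9308, 928]ᵀ.
Inverting the 3×3 Gram matrix, [p, q, r]ᵀ = [607766/200907, -122926/66969, 201688/66969]ᵀ.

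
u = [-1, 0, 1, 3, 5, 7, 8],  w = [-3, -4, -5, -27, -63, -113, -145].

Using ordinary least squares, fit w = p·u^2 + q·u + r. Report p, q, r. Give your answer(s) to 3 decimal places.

With design matrix X, XᵀX = [[7205, 1007, 149]; [1007, 149, 23]; [149, 23, 7]] and Xᵀw = [-16643, -2349, -360]ᵀ.
Row-reducing yields p = -49003/24882, q = -24925/12441, r = -24263/8294.

p = -1.969, q = -2.003, r = -2.925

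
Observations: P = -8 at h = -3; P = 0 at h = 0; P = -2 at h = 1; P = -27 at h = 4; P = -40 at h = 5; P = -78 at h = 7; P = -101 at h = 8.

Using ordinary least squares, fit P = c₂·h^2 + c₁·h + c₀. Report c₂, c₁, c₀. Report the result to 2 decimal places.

c₂ = -1.43, c₁ = -1.22, c₀ = 0.82

Normal-equation sums: Σh^2·h^2 = 7460, Σh^2·h = 1018, Σh^2 = 164, Σh·h = 164, Σh = 22, Σ1 = 7.
And Σh^2·P = -11792, Σh·P = -1640, ΣP = -256.
So XᵀX·[c₂, c₁, c₀]ᵀ = XᵀP: [[7460, 1018, 164]; [1018, 164, 22]; [164, 22, 7]]·[c₂, c₁, c₀]ᵀ = [-11792, -1640, -256]ᵀ.
Solving the 3×3 system (Gaussian elimination) gives c₂ = -227092/158529, c₁ = -193024/158529, c₀ = 43152/52843.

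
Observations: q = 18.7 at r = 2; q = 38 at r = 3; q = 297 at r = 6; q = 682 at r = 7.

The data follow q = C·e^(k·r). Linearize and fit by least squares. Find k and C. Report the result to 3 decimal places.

Taking logs, ln q = k·r + ln C, so regress ln q on r.
AᵀA = [[98.0000, 18.0000]; [18.0000, 4]], rhs = [96.6074, 18.7849]ᵀ  (here Σr = 18.0000, Σ(r)² = 98.0000, Σln q = 18.7849, Σr·ln q = 96.6074).
Δ = 98.0000·4 − (18.0000)² = 68.0000; k = (96.6074·4 − 18.0000·18.7849)/68.0000 = 0.71032, ln C = (98.0000·18.7849 − 18.0000·96.6074)/68.0000 = 1.49977, so C = exp(1.49977) = 4.48064.

k = 0.710, C = 4.481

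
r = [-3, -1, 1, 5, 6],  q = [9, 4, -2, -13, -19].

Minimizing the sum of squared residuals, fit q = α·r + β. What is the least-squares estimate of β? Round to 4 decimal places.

β = 0.6216

Sums needed: Σr·r = 72, Σr = 8, Σ1 = 5.
Right-hand side: Σr·q = -212, Σq = -21.
det = 72·5 − 8² = 296.
α = ((-212)·5 − 8·(-21))/296 = -223/74; β = (72·(-21) − 8·(-212))/296 = 23/37.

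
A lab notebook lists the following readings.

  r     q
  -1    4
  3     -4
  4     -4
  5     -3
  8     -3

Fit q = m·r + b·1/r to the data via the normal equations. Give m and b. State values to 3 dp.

m = -0.436, b = -4.172

Compute the Gram sums: Σr·r = 115, Σr·1/r = 5, Σ1/r·1/r = 17701/14400.
Moment sums: Σr·q = -71, Σ1/r·q = -877/120.
Normal equations: [[115, 5]; [5, 17701/14400]]·[m, b]ᵀ = [-71, -877/120]ᵀ.
det = 115·(17701/14400) − 5² = 335123/2880.
m = ((-71)·(17701/14400) − 5·(-877/120))/(335123/2880) = -730571/1675615; b = (115·(-877/120) − 5·(-71))/(335123/2880) = -1398120/335123.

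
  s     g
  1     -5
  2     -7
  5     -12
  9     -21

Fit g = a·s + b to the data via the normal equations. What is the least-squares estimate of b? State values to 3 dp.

The normal equations are: 111·a + 17·b = -268;  17·a + 4·b = -45.
Δ = 111·4 − 17² = 155.
a = ((-268)·4 − 17·(-45))/155 = -307/155; b = (111·(-45) − 17·(-268))/155 = -439/155.

b = -2.832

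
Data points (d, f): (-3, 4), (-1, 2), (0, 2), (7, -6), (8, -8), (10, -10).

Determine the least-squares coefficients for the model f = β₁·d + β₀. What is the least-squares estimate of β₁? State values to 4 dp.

Compute the Gram sums: Σd·d = 223, Σd = 21, Σ1 = 6.
For Xᵀf: Σd·f = -220, Σf = -16.
Normal equations: [[223, 21]; [21, 6]]·[β₁, β₀]ᵀ = [-220, -16]ᵀ.
det = 223·6 − 21² = 897.
β₁ = ((-220)·6 − 21·(-16))/897 = -328/299; β₀ = (223·(-16) − 21·(-220))/897 = 1052/897.

β₁ = -1.0970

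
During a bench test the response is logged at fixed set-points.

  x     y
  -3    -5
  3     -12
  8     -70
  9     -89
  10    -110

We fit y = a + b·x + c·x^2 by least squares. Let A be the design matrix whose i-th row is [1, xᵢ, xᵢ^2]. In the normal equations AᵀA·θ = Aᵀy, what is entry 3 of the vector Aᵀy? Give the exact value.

-22842

Entry 3 ↔ basis x^2, so (Aᵀy)_{3} = Σᵢ (x^2)·yᵢ = (9)·(-5) + (9)·(-12) + (64)·(-70) + (81)·(-89) + (100)·(-110) = -22842.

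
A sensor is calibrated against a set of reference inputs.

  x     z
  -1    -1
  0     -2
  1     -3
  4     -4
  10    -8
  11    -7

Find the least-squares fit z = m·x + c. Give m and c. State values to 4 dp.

With design matrix M, MᵀM = [[239, 25]; [25, 6]] and Mᵀz = [-175, -25]ᵀ.
Δ = 239·6 − 25² = 809.
m = ((-175)·6 − 25·(-25))/809 = -425/809; c = (239·(-25) − 25·(-175))/809 = -1600/809.

m = -0.5253, c = -1.9778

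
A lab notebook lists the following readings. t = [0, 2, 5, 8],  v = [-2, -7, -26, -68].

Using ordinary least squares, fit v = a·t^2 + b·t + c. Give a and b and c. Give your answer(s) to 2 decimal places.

a = -1.09, b = 0.55, c = -2.54

The normal system XᵀX·[a, b, c]ᵀ = Xᵀv is [[4737, 645, 93]; [645, 93, 15]; [93, 15, 4]]·[a, b, c]ᵀ = [-5030, -688, -103]ᵀ.
Solving the 3×3 system (Gaussian elimination) gives a = -138/127, b = 209/381, c = -323/127.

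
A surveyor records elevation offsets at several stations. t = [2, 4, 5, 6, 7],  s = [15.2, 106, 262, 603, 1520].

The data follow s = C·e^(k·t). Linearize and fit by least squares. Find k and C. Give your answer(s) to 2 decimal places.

k = 0.92, C = 2.55

Let Y = ln s. Fitting Y = k·t + ln C by least squares:
Over the data: Σt = 24.0000, Σ(t)² = 130.0000, Σln s = 26.6815, Σt·ln s = 141.6348.
Normal system: [[130.0000, 24.0000]; [24.0000, 5]]·[k, ln C]ᵀ = [141.6348, 26.6815]ᵀ.
Solving (det = 74.0000): k = 0.91647, ln C = 0.93722, so C = exp(0.93722) = 2.55287.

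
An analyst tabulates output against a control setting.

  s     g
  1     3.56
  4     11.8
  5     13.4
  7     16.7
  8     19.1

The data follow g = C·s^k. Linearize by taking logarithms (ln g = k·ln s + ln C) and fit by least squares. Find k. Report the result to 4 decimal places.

k = 0.8041

Taking logs, ln g = k·ln s + ln C, so regress ln g on ln s.
XᵀX = [[12.6227, 7.0211]; [7.0211, 5]], rhs = [19.2107, 12.0982]ᵀ  (here Σln s = 7.0211, Σ(ln s)² = 12.6227, Σln g = 12.0982, Σln s·ln g = 19.2107).
Slope k = (n·Σln s·ln g − Σln s·Σln g)/(n·Σ(ln s)² − (Σln s)²) = (5·19.2107 − 7.0211·12.0982)/13.8181 = 0.80407; ln C = (Σln g − k·Σln s)/n = 1.29056.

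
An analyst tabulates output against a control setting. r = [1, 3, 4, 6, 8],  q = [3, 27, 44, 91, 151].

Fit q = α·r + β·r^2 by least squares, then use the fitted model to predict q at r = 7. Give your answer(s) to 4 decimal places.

q̂ = 118.7430

Entries of AᵀA: Σr·r = 126, Σr·r^2 = 820, Σr^2·r^2 = 5730.
Moment sums: Σr·q = 2014, Σr^2·q = 13890.
Eliminating β: 5730·(row 1) − 820·(row 2) gives 49580·α = 5730·2014 − 820·13890 = 150420, so α = 7521/2479.
Then β = (13890 − 820·(7521/2479))/5730 = 4933/2479.
At r = 7: q̂ = (7521/2479)·(7) + (4933/2479)·(49) = 294364/2479.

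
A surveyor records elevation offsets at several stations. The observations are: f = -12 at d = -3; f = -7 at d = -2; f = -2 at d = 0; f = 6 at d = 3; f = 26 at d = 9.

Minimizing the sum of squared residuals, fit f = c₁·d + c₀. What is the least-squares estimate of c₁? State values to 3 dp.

c₁ = 3.075

Sums needed: Σd·d = 103, Σd = 7, Σ1 = 5.
Right-hand side: Σd·f = 302, Σf = 11.
Normal equations: [[103, 7]; [7, 5]]·[c₁, c₀]ᵀ = [302, 11]ᵀ.
Determinant 103·5 − 7² = 466.
c₁ = (302·5 − 7·11)/466 = 1433/466; c₀ = (103·11 − 7·302)/466 = -981/466.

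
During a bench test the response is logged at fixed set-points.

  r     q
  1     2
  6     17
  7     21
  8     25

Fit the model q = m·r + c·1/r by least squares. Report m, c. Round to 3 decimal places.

m = 3.036, c = -1.116

The normal system AᵀA·[m, c]ᵀ = Aᵀq is [[150, 4]; [4, 30025/28224]]·[m, c]ᵀ = [451, 263/24]ᵀ.
Determinant 150·(30025/28224) − 4² = 675361/4704.
m = (451·(30025/28224) − 4·(263/24))/(675361/4704) = 12304123/4052166; c = (150·(263/24) − 4·451)/(675361/4704) = -753816/675361.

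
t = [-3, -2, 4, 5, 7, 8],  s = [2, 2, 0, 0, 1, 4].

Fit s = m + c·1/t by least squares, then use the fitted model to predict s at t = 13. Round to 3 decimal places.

ŝ = 1.336

Normal-equation sums: Σ1 = 6, Σ1/t = -97/840, Σ1/t·1/t = 352549/705600.
Right-hand side: Σs = 9, Σ1/t·s = -43/42.
XᵀX·[m, c]ᵀ = Xᵀs becomes [[6, -97/840]; [-97/840, 352549/705600]]·[m, c]ᵀ = [9, -43/42]ᵀ.
det = 6·(352549/705600) − (-97/840)² = 421177/141120.
m = (9·(352549/705600) − (-97/840)·(-43/42))/(421177/141120) = 3089521/2105885; c = (6·(-43/42) − (-97/840)·9)/(421177/141120) = -720216/421177.
At t = 13: ŝ = (3089521/2105885)·(1) + (-720216/421177)·(1/13) = 36562693/27376505.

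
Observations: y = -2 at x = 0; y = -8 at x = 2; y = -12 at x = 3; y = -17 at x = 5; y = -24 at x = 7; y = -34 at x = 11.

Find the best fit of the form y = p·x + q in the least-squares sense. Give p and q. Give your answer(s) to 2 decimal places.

MᵀM·[p, q]ᵀ = Mᵀy reads: 208·p + 28·q = -679;  28·p + 6·q = -97.
(Σx·x = 208, Σx = 28, Σ1 = 6, Σx·y = -679, Σy = -97.)
Eliminating q: 6·(row 1) − 28·(row 2) gives 464·p = 6·(-679) − 28·(-97) = -1358, so p = -679/232.
Then q = ((-97) − 28·(-679/232))/6 = -291/116.

p = -2.93, q = -2.51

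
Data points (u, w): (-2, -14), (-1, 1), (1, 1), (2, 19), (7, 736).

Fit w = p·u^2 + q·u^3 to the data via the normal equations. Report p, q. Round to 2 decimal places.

AᵀA·[p, q]ᵀ = Aᵀw reads: 2435·p + 16807·q = 36086;  16807·p + 117779·q = 252712.
Eliminating q: 117779·(row 1) − 16807·(row 2) gives 4316616·p = 117779·36086 − 16807·252712 = 2842410, so p = 473735/719436.
Then q = (252712 − 16807·(473735/719436))/117779 = 1476053/719436.

p = 0.66, q = 2.05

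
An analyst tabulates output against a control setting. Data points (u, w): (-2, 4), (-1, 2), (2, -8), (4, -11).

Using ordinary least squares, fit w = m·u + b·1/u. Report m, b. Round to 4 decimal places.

From the data, Σu·u = 25, Σu·1/u = 4, Σ1/u·1/u = 25/16.
Right-hand side: Σu·w = -70, Σ1/u·w = -43/4.
AᵀA·[m, b]ᵀ = Aᵀw becomes [[25, 4]; [4, 25/16]]·[m, b]ᵀ = [-70, -43/4]ᵀ.
Eliminating b: (25/16)·(row 1) − 4·(row 2) gives (369/16)·m = (25/16)·(-70) − 4·(-43/4) = -531/8, so m = -118/41.
Then b = ((-43/4) − 4·(-118/41))/(25/16) = 20/41.

m = -2.8780, b = 0.4878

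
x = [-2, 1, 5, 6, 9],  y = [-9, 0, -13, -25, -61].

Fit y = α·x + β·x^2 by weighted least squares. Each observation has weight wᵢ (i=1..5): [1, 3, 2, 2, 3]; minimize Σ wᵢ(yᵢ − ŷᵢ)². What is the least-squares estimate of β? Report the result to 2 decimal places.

Normal-equation sums: Σwᵢ·x·x = 372, Σwᵢ·x·x^2 = 2864, Σwᵢ·x^2·x^2 = 23544.
Moment sums: Σwᵢ·x·y = -2059, Σwᵢ·x^2·y = -17309.
AᵀWA·[α, β]ᵀ = AᵀWy becomes [[372, 2864]; [2864, 23544]]·[α, β]ᵀ = [-2059, -17309]ᵀ.
Eliminating β: 23544·(row 1) − 2864·(row 2) gives 555872·α = 23544·(-2059) − 2864·(-17309) = 1095880, so α = 136985/69484.
Then β = ((-17309) − 2864·(136985/69484))/23544 = -135493/138968.

β = -0.97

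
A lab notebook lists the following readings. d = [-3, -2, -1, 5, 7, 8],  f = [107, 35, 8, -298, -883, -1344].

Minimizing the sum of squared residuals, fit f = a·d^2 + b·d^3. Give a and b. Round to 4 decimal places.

a = 2.9927, b = -2.9992

Compute the Gram sums: Σd^2·d^2 = 7220, Σd^2·d^3 = 52424, Σd^3·d^3 = 396212.
And Σd^2·f = -135622, Σd^3·f = -1031424.
XᵀX·[a, b]ᵀ = Xᵀf becomes [[7220, 52424]; [52424, 396212]]·[a, b]ᵀ = [-135622, -1031424]ᵀ.
det = 7220·396212 − 52424² = 112374864.
a = ((-135622)·396212 − 52424·(-1031424))/112374864 = 42038489/14046858; b = (7220·(-1031424) − 52424·(-135622))/112374864 = -21064597/7023429.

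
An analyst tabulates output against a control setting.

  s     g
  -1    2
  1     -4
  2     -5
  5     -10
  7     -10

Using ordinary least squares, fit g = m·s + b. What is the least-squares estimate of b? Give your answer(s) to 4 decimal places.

b = -1.2549

Normal-equation sums: Σs·s = 80, Σs = 14, Σ1 = 5.
For Mᵀg: Σs·g = -136, Σg = -27.
Normal equations: [[80, 14]; [14, 5]]·[m, b]ᵀ = [-136, -27]ᵀ.
det = 80·5 − 14² = 204.
m = ((-136)·5 − 14·(-27))/204 = -151/102; b = (80·(-27) − 14·(-136))/204 = -64/51.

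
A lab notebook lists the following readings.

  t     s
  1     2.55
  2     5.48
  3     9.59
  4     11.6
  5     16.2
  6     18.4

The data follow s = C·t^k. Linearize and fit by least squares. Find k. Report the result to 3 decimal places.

Linearized form: ln s = k·ln t + ln C. From the 6 transformed points,
XᵀX = [[9.4099, 6.5793]; [6.5793, 6]], rhs = [16.7611, 13.0463]ᵀ  (here Σln t = 6.5793, Σ(ln t)² = 9.4099, Σln s = 13.0463, Σln t·ln s = 16.7611).
Slope k = (n·Σln t·ln s − Σln t·Σln s)/(n·Σ(ln t)² − (Σln t)²) = (6·16.7611 − 6.5793·13.0463)/13.1729 = 1.11835; ln C = (Σln s − k·Σln t)/n = 0.94806.

k = 1.118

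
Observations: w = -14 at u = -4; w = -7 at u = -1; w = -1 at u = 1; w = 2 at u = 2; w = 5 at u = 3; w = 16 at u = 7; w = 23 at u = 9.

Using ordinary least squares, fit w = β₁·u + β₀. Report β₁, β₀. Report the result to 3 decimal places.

The normal system MᵀM·[β₁, β₀]ᵀ = Mᵀw is [[161, 17]; [17, 7]]·[β₁, β₀]ᵀ = [400, 24]ᵀ.
Determinant 161·7 − 17² = 838.
β₁ = (400·7 − 17·24)/838 = 1196/419; β₀ = (161·24 − 17·400)/838 = -1468/419.

β₁ = 2.854, β₀ = -3.504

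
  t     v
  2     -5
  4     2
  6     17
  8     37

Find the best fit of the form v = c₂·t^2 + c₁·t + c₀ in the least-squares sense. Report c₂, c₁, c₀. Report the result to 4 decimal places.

Entries of MᵀM: Σt^2·t^2 = 5664, Σt^2·t = 800, Σt^2 = 120, Σt·t = 120, Σt = 20, Σ1 = 4.
Right-hand side: Σt^2·v = 2992, Σt·v = 396, Σv = 51.
Solving the 3×3 system (Gaussian elimination) gives c₂ = 13/16, c₁ = -43/40, c₀ = -25/4.

c₂ = 0.8125, c₁ = -1.0750, c₀ = -6.2500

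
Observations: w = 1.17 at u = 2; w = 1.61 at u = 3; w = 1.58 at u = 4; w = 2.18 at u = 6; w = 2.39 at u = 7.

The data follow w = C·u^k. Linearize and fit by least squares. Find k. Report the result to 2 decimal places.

k = 0.54

With ln wᵢ as the transformed response and ln uᵢ as the regressor:
Over the data: Σln u = 6.9157, Σ(ln u)² = 10.6062, Σln w = 2.7413, Σln u·ln w = 4.3580.
Normal system: [[10.6062, 6.9157]; [6.9157, 5]]·[k, ln C]ᵀ = [4.3580, 2.7413]ᵀ.
Slope k = (n·Σln u·ln w − Σln u·Σln w)/(n·Σ(ln u)² − (Σln u)²) = (5·4.3580 − 6.9157·2.7413)/5.2037 = 0.54421; ln C = (Σln w − k·Σln u)/n = -0.20447.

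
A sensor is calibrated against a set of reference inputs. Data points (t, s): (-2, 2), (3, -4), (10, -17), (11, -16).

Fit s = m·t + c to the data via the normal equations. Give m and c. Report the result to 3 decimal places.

m = -1.500, c = -0.500

The normal equations are: 234·m + 22·c = -362;  22·m + 4·c = -35.
Δ = 234·4 − 22² = 452.
m = ((-362)·4 − 22·(-35))/452 = -3/2; c = (234·(-35) − 22·(-362))/452 = -1/2.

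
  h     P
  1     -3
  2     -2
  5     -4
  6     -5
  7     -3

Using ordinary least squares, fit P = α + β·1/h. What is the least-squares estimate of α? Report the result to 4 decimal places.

Normal-equation sums: Σ1 = 5, Σ1/h = 211/105, Σ1/h·1/h = 29507/22050.
For MᵀP: ΣP = -17, Σ1/h·P = -1273/210.
So MᵀM·[α, β]ᵀ = MᵀP: [[5, 211/105]; [211/105, 29507/22050]]·[α, β]ᵀ = [-17, -1273/210]ᵀ.
det = 5·(29507/22050) − (211/105)² = 58493/22050.
α = ((-17)·(29507/22050) − (211/105)·(-1273/210))/(58493/22050) = -233016/58493; β = (5·(-1273/210) − (211/105)·(-17))/(58493/22050) = 84945/58493.

α = -3.9837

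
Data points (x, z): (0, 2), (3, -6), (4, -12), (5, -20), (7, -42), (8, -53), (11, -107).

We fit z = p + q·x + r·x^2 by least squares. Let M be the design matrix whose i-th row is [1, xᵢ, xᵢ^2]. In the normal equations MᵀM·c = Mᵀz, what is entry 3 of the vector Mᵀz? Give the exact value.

-19143

Entry 3 ↔ basis x^2, so (Mᵀz)_{3} = Σᵢ (x^2)·zᵢ = (0)·(2) + (9)·(-6) + (16)·(-12) + (25)·(-20) + (49)·(-42) + (64)·(-53) + (121)·(-107) = -19143.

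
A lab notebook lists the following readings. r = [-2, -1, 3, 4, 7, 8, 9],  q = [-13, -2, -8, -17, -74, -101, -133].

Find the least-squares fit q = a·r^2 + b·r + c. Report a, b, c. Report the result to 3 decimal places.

The normal equations are: 13412·a + 1666·b + 224·c = -21261;  1666·a + 224·b + 28·c = -2587;  224·a + 28·b + 7·c = -348.
(Σr^2·r^2 = 13412, Σr^2·r = 1666, Σr^2 = 224, Σr·r = 224, Σr = 28, Σ1 = 7, Σr^2·q = -21261, Σr·q = -2587, Σq = -348.)
Solving the 3×3 system (Gaussian elimination) gives a = -15275/7602, b = 3415/1086, c = 2542/1267.

a = -2.009, b = 3.145, c = 2.006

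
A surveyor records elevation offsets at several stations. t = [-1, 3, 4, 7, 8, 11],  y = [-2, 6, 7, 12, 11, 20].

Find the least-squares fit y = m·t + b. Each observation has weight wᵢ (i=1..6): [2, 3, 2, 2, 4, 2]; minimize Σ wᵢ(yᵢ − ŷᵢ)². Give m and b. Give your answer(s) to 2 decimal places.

m = 1.63, b = 0.07

The normal system XᵀWX·[m, b]ᵀ = XᵀWy is [[657, 83]; [83, 15]]·[m, b]ᵀ = [1074, 136]ᵀ.
Eliminating b: 15·(row 1) − 83·(row 2) gives 2966·m = 15·1074 − 83·136 = 4822, so m = 2411/1483.
Then b = (136 − 83·(2411/1483))/15 = 105/1483.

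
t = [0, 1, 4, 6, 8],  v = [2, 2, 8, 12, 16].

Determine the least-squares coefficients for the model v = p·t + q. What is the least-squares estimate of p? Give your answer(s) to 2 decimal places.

Entries of MᵀM: Σt·t = 117, Σt = 19, Σ1 = 5.
Right-hand side: Σt·v = 234, Σv = 40.
So MᵀM·[p, q]ᵀ = Mᵀv: [[117, 19]; [19, 5]]·[p, q]ᵀ = [234, 40]ᵀ.
Eliminating q: 5·(row 1) − 19·(row 2) gives 224·p = 5·234 − 19·40 = 410, so p = 205/112.
Then q = (40 − 19·(205/112))/5 = 117/112.

p = 1.83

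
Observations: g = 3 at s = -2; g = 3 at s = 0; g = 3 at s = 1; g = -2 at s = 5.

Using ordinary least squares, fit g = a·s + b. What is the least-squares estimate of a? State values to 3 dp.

From the data, Σs·s = 30, Σs = 4, Σ1 = 4.
Right-hand side: Σs·g = -13, Σg = 7.
Normal equations: [[30, 4]; [4, 4]]·[a, b]ᵀ = [-13, 7]ᵀ.
Determinant 30·4 − 4² = 104.
a = ((-13)·4 − 4·7)/104 = -10/13; b = (30·7 − 4·(-13))/104 = 131/52.

a = -0.769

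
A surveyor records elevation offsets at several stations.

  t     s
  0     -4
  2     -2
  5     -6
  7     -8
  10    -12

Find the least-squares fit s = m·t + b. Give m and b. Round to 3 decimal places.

The normal system XᵀX·[m, b]ᵀ = Xᵀs is [[178, 24]; [24, 5]]·[m, b]ᵀ = [-210, -32]ᵀ.
Eliminating b: 5·(row 1) − 24·(row 2) gives 314·m = 5·(-210) − 24·(-32) = -282, so m = -141/157.
Then b = ((-32) − 24·(-141/157))/5 = -328/157.

m = -0.898, b = -2.089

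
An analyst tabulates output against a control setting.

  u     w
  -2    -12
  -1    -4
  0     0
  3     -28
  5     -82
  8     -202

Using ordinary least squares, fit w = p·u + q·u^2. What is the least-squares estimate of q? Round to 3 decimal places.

q = -3.124

Normal-equation sums: Σu·u = 103, Σu·u^2 = 655, Σu^2·u^2 = 4819.
For Xᵀw: Σu·w = -2082, Σu^2·w = -15282.
XᵀX·[p, q]ᵀ = Xᵀw becomes [[103, 655]; [655, 4819]]·[p, q]ᵀ = [-2082, -15282]ᵀ.
Eliminating q: 4819·(row 1) − 655·(row 2) gives 67332·p = 4819·(-2082) − 655·(-15282) = -23448, so p = -1954/5611.
Then q = ((-15282) − 655·(-1954/5611))/4819 = -17528/5611.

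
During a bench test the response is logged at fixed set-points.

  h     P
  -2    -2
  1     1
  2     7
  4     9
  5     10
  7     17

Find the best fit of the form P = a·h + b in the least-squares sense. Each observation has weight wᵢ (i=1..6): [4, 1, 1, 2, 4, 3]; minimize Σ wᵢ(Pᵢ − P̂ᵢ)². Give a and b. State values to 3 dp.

a = 1.991, b = 1.427

MᵀWM·[a, b]ᵀ = MᵀWP reads: 300·a + 44·b = 660;  44·a + 15·b = 109.
Eliminating b: 15·(row 1) − 44·(row 2) gives 2564·a = 15·660 − 44·109 = 5104, so a = 1276/641.
Then b = (109 − 44·(1276/641))/15 = 915/641.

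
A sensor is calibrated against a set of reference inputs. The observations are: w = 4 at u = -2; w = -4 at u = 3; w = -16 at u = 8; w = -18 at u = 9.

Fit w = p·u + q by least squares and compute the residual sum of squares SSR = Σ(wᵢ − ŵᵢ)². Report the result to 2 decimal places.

Normal-equation sums: Σu·u = 158, Σu = 18, Σ1 = 4.
Right-hand side: Σu·w = -310, Σw = -34.
Normal equations: [[158, 18]; [18, 4]]·[p, q]ᵀ = [-310, -34]ᵀ.
det = 158·4 − 18² = 308.
p = ((-310)·4 − 18·(-34))/308 = -157/77; q = (158·(-34) − 18·(-310))/308 = 52/77.
Residuals: -58/77, 111/77, -4/11, -25/77; SSR = 222/77.

SSR = 2.88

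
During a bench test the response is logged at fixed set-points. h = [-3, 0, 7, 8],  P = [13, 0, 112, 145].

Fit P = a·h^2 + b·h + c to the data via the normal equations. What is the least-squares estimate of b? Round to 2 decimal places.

b = 1.74

With design matrix X, XᵀX = [[6578, 828, 122]; [828, 122, 12]; [122, 12, 4]] and XᵀP = [14885, 1905, 270]ᵀ.
Row-reducing yields a = 33005/16129, b = 56115/32258, c = -4235/32258.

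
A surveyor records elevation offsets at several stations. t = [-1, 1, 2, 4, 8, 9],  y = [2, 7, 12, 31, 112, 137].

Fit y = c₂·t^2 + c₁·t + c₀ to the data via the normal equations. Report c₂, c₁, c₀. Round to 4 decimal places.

AᵀA·[c₂, c₁, c₀]ᵀ = Aᵀy reads: 10931·c₂ + 1313·c₁ + 167·c₀ = 18818;  1313·c₂ + 167·c₁ + 23·c₀ = 2282;  167·c₂ + 23·c₁ + 6·c₀ = 301.
Inverting the 3×3 Gram matrix, [c₂, c₁, c₀]ᵀ = [5815/3872, 5781/3872, 5117/1936]ᵀ.

c₂ = 1.5018, c₁ = 1.4930, c₀ = 2.6431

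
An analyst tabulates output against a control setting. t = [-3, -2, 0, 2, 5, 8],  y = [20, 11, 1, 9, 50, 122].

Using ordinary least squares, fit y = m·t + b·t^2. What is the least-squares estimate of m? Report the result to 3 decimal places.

Compute the Gram sums: Σt·t = 106, Σt·t^2 = 610, Σt^2·t^2 = 4834.
Right-hand side: Σt·y = 1162, Σt^2·y = 9318.
AᵀA·[m, b]ᵀ = Aᵀy becomes [[106, 610]; [610, 4834]]·[m, b]ᵀ = [1162, 9318]ᵀ.
det = 106·4834 − 610² = 140304.
m = (1162·4834 − 610·9318)/140304 = -8359/17538; b = (106·9318 − 610·1162)/140304 = 34861/17538.

m = -0.477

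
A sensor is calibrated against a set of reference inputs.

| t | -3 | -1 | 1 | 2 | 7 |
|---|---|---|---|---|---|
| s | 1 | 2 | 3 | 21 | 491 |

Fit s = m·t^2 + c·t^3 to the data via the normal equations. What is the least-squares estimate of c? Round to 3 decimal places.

c = 0.990

With design matrix A, AᵀA = [[2500, 16596]; [16596, 118444]] and Aᵀs = [24157, 168555]ᵀ.
Determinant 2500·118444 − 16596² = 20682784.
m = (24157·118444 − 16596·168555)/20682784 = 1997279/646337; c = (2500·168555 − 16596·24157)/20682784 = 2559741/2585348.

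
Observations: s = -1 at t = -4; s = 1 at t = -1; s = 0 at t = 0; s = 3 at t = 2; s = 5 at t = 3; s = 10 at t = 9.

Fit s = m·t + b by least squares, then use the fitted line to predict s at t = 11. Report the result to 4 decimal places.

ŝ = 11.4769

MᵀM·[m, b]ᵀ = Mᵀs reads: 111·m + 9·b = 114;  9·m + 6·b = 18.
det = 111·6 − 9² = 585.
m = (114·6 − 9·18)/585 = 58/65; b = (111·18 − 9·114)/585 = 108/65.
At t = 11: ŝ = (58/65)·(11) + (108/65)·(1) = 746/65.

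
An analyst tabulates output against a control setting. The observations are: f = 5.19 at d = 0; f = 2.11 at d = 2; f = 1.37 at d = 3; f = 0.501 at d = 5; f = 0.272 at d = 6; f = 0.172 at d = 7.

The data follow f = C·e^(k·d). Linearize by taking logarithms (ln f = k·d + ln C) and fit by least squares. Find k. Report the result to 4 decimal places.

k = -0.4922

Taking logs, ln f = k·d + ln C, so regress ln f on d.
XᵀX = [[123.0000, 23.0000]; [23.0000, 6]], rhs = [-21.1515, -1.0451]ᵀ  (here Σd = 23.0000, Σ(d)² = 123.0000, Σln f = -1.0451, Σd·ln f = -21.1515).
Solving (det = 209.0000): k = -0.49221, ln C = 1.71260.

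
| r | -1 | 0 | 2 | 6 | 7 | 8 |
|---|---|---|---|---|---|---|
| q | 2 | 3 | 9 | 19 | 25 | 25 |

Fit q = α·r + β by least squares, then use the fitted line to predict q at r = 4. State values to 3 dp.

q̂ = 14.745

Entries of MᵀM: Σr·r = 154, Σr = 22, Σ1 = 6.
For Mᵀq: Σr·q = 505, Σq = 83.
Δ = 154·6 − 22² = 440.
α = (505·6 − 22·83)/440 = 301/110; β = (154·83 − 22·505)/440 = 19/5.
At r = 4: q̂ = (301/110)·(4) + (19/5)·(1) = 811/55.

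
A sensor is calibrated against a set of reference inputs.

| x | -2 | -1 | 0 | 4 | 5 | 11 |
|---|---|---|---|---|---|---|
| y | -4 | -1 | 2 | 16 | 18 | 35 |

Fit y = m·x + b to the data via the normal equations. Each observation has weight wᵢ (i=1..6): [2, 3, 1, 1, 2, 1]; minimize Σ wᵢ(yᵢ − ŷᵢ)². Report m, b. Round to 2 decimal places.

m = 3.07, b = 2.28

The normal equations are: 198·m + 18·b = 648;  18·m + 10·b = 78.
(Σwᵢ·x·x = 198, Σwᵢ·x = 18, Σwᵢ·1 = 10, Σwᵢ·x·y = 648, Σwᵢ·y = 78.)
Eliminating b: 10·(row 1) − 18·(row 2) gives 1656·m = 10·648 − 18·78 = 5076, so m = 141/46.
Then b = (78 − 18·(141/46))/10 = 105/46.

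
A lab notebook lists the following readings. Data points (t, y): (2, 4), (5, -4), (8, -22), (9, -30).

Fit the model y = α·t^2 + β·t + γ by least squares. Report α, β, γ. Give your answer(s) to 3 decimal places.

Compute the Gram sums: Σt^2·t^2 = 11298, Σt^2·t = 1374, Σt^2 = 174, Σt·t = 174, Σt = 24, Σ1 = 4.
Right-hand side: Σt^2·y = -3922, Σt·y = -458, Σy = -52.
Normal equations: [[11298, 1374, 174]; [1374, 174, 24]; [174, 24, 4]]·[α, β, γ]ᵀ = [-3922, -458, -52]ᵀ.
Inverting the 3×3 Gram matrix, [α, β, γ]ᵀ = [-6/11, 17/15, 216/55]ᵀ.

α = -0.545, β = 1.133, γ = 3.927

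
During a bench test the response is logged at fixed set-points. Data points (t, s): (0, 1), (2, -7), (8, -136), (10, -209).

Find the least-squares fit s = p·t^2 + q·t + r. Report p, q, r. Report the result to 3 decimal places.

Sums needed: Σt^2·t^2 = 14112, Σt^2·t = 1520, Σt^2 = 168, Σt·t = 168, Σt = 20, Σ1 = 4.
Right-hand side: Σt^2·s = -29632, Σt·s = -3192, Σs = -351.
So AᵀA·[p, q, r]ᵀ = Aᵀs: [[14112, 1520, 168]; [1520, 168, 20]; [168, 20, 4]]·[p, q, r]ᵀ = [-29632, -3192, -351]ᵀ.
Row-reducing yields p = -65/32, q = -223/272, r = 113/68.

p = -2.031, q = -0.820, r = 1.662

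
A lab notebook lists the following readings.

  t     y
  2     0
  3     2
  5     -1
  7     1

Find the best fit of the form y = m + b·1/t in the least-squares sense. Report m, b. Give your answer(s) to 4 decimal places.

m = 0.4167, b = 0.2832

XᵀX·[m, b]ᵀ = Xᵀy reads: 4·m + (247/210)·b = 2;  (247/210)·m + (18589/44100)·b = 64/105.
det = 4·(18589/44100) − (247/210)² = 1483/4900.
m = (2·(18589/44100) − (247/210)·(64/105))/(1483/4900) = 618/1483; b = (4·(64/105) − (247/210)·2)/(1483/4900) = 420/1483.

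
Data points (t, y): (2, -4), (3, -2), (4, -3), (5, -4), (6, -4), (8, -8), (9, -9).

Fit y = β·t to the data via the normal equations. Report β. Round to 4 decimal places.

β = -0.9149

Setting ∂/∂β … = 0 gives: 235·β = -215.
(Σt·t = 235, Σt·y = -215.)
Hence β = -215 / 235 ≈ -0.914894.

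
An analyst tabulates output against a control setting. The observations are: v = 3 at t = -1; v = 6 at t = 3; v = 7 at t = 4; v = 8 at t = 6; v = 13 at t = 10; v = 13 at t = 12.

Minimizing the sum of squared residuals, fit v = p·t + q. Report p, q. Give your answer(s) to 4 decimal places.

p = 0.8265, q = 3.6500

With design matrix X, XᵀX = [[306, 34]; [34, 6]] and Xᵀv = [377, 50]ᵀ.
det = 306·6 − 34² = 680.
p = (377·6 − 34·50)/680 = 281/340; q = (306·50 − 34·377)/680 = 73/20.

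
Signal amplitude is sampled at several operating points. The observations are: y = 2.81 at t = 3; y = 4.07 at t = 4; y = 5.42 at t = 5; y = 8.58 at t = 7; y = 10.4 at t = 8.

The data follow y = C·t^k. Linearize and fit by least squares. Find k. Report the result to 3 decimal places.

Linearized form: ln y = k·ln t + ln C. From the 5 transformed points,
Σln t = 8.1197, Σ(ln t)² = 13.8297, Σln y = 8.6182, Σln t·ln y = 14.8533.
Equations: 13.8297·k + 8.1197·ln C = 14.8533;  8.1197·k + 5·ln C = 8.6182.
Slope k = (n·Σln t·ln y − Σln t·Σln y)/(n·Σ(ln t)² − (Σln t)²) = (5·14.8533 − 8.1197·8.6182)/3.2190 = 1.33258; ln C = (Σln y − k·Σln t)/n = -0.44039.

k = 1.333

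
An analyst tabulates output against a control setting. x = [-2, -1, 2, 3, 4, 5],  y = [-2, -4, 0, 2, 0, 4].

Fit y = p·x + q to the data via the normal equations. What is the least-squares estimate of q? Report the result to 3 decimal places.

q = -1.605

From the data, Σx·x = 59, Σx = 11, Σ1 = 6.
And Σx·y = 34, Σy = 0.
AᵀA·[p, q]ᵀ = Aᵀy becomes [[59, 11]; [11, 6]]·[p, q]ᵀ = [34, 0]ᵀ.
Δ = 59·6 − 11² = 233.
p = (34·6 − 11·0)/233 = 204/233; q = (59·0 − 11·34)/233 = -374/233.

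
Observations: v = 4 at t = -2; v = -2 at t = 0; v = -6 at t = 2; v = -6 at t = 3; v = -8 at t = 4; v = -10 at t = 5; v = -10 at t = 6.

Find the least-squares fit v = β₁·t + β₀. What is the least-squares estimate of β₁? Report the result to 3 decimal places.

β₁ = -1.725

The normal system AᵀA·[β₁, β₀]ᵀ = Aᵀv is [[94, 18]; [18, 7]]·[β₁, β₀]ᵀ = [-180, -38]ᵀ.
Eliminating β₀: 7·(row 1) − 18·(row 2) gives 334·β₁ = 7·(-180) − 18·(-38) = -576, so β₁ = -288/167.
Then β₀ = ((-38) − 18·(-288/167))/7 = -166/167.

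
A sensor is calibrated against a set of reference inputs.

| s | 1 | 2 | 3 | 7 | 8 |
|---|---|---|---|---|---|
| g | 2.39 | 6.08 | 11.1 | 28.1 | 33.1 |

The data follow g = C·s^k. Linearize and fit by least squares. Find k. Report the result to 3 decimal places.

k = 1.253

Taking logs, ln g = k·ln s + ln C, so regress ln g on ln s.
Σln s = 5.8171, Σ(ln s)² = 9.7980, Σln g = 11.9185, Σln s·ln g = 17.6636.
Equations: 9.7980·k + 5.8171·ln C = 17.6636;  5.8171·k + 5·ln C = 11.9185.
Δ = 9.7980·5 − (5.8171)² = 15.1514; k = (17.6636·5 − 5.8171·11.9185)/15.1514 = 1.25312, ln C = (9.7980·11.9185 − 5.8171·17.6636)/15.1514 = 0.92580.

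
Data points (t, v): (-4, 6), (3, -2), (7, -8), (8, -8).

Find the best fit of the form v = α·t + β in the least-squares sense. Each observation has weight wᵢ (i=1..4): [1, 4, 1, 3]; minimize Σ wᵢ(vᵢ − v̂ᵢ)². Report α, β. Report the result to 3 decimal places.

Setting ∂/∂α … = 0 gives: 293·α + 39·β = -296;  39·α + 9·β = -34.
Eliminating β: 9·(row 1) − 39·(row 2) gives 1116·α = 9·(-296) − 39·(-34) = -1338, so α = -223/186.
Then β = ((-34) − 39·(-223/186))/9 = 791/558.

α = -1.199, β = 1.418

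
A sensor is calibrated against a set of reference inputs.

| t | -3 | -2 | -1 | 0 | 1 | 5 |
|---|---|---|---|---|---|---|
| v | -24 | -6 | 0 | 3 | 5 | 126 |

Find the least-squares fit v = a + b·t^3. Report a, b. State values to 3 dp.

AᵀA·[a, b]ᵀ = Aᵀv reads: 6·a + 90·b = 104;  90·a + 16420·b = 16451.
(Σ1 = 6, Σt^3 = 90, Σt^3·t^3 = 16420, Σv = 104, Σt^3·v = 16451.)
Determinant 6·16420 − 90² = 90420.
a = (104·16420 − 90·16451)/90420 = 22709/9042; b = (6·16451 − 90·104)/90420 = 14891/15070.

a = 2.512, b = 0.988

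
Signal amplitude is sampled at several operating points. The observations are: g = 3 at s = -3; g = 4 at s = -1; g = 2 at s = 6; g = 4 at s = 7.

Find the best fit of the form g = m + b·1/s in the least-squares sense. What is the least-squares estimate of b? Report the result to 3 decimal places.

From the data, Σ1 = 4, Σ1/s = -43/42, Σ1/s·1/s = 2045/1764.
Right-hand side: Σg = 13, Σ1/s·g = -86/21.
So AᵀA·[m, b]ᵀ = Aᵀg: [[4, -43/42]; [-43/42, 2045/1764]]·[m, b]ᵀ = [13, -86/21]ᵀ.
Eliminating b: (2045/1764)·(row 1) − (-43/42)·(row 2) gives (6331/1764)·m = (2045/1764)·13 − (-43/42)·(-86/21) = 19189/1764, so m = 19189/6331.
Then b = ((-86/21) − (-43/42)·(19189/6331))/(2045/1764) = -5418/6331.

b = -0.856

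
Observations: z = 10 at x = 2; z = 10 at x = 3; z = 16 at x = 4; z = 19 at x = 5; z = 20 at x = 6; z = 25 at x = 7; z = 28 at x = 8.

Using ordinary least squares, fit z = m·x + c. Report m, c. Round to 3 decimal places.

m = 3.143, c = 2.571

Sums needed: Σx·x = 203, Σx = 35, Σ1 = 7.
For Aᵀz: Σx·z = 728, Σz = 128.
So AᵀA·[m, c]ᵀ = Aᵀz: [[203, 35]; [35, 7]]·[m, c]ᵀ = [728, 128]ᵀ.
Δ = 203·7 − 35² = 196.
m = (728·7 − 35·128)/196 = 22/7; c = (203·128 − 35·728)/196 = 18/7.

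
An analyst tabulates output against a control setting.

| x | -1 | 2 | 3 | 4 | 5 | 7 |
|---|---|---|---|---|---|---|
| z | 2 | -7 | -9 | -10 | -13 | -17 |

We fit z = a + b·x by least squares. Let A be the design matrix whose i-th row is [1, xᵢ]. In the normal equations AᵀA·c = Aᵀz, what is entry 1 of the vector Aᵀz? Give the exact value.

Entry 1 ↔ basis 1, so (Aᵀz)_{1} = Σᵢ zᵢ = (1)·(2) + (1)·(-7) + (1)·(-9) + (1)·(-10) + (1)·(-13) + (1)·(-17) = -54.

-54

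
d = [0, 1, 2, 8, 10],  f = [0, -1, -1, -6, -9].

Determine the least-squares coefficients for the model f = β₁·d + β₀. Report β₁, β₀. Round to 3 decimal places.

β₁ = -0.861, β₀ = 0.218

Normal-equation sums: Σd·d = 169, Σd = 21, Σ1 = 5.
For Aᵀf: Σd·f = -141, Σf = -17.
AᵀA·[β₁, β₀]ᵀ = Aᵀf becomes [[169, 21]; [21, 5]]·[β₁, β₀]ᵀ = [-141, -17]ᵀ.
Eliminating β₀: 5·(row 1) − 21·(row 2) gives 404·β₁ = 5·(-141) − 21·(-17) = -348, so β₁ = -87/101.
Then β₀ = ((-17) − 21·(-87/101))/5 = 22/101.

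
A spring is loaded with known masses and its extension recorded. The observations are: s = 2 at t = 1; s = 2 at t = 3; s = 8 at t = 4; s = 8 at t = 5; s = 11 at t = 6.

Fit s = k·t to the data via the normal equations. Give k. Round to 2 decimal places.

k = 1.68

Forming MᵀM = [[87]] and Mᵀs = [146]ᵀ gives MᵀM·[k]ᵀ = Mᵀs.
k = 146/87 = 1.67816.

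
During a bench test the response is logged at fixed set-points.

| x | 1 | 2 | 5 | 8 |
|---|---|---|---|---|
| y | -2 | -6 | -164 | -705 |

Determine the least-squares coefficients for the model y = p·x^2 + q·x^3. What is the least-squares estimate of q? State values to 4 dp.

The normal system MᵀM·[p, q]ᵀ = Mᵀy is [[4738, 35926]; [35926, 277834]]·[p, q]ᵀ = [-49246, -381510]ᵀ.
Determinant 4738·277834 − 35926² = 25700016.
p = ((-49246)·277834 − 35926·(-381510))/25700016 = 2989387/3212502; q = (4738·(-381510) − 35926·(-49246))/25700016 = -208601/139674.

q = -1.4935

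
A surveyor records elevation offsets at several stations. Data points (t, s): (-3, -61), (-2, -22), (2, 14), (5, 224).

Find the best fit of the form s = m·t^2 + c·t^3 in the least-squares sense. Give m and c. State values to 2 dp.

MᵀM·[m, c]ᵀ = Mᵀs reads: 738·m + 2882·c = 5019;  2882·m + 16482·c = 29935.
(Σt^2·t^2 = 738, Σt^2·t^3 = 2882, Σt^3·t^3 = 16482, Σt^2·s = 5019, Σt^3·s = 29935.)
det = 738·16482 − 2882² = 3857792.
m = (5019·16482 − 2882·29935)/3857792 = -443689/482224; c = (738·29935 − 2882·5019)/3857792 = 953409/482224.

m = -0.92, c = 1.98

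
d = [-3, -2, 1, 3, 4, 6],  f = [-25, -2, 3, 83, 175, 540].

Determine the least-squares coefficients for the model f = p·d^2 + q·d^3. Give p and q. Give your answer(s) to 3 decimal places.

p = 3.153, q = 1.973

From the data, Σd^2·d^2 = 1731, Σd^2·d^3 = 8769, Σd^3·d^3 = 52275.
Right-hand side: Σd^2·f = 22757, Σd^3·f = 130775.
Normal equations: [[1731, 8769]; [8769, 52275]]·[p, q]ᵀ = [22757, 130775]ᵀ.
Eliminating q: 52275·(row 1) − 8769·(row 2) gives 13592664·p = 52275·22757 − 8769·130775 = 42856200, so p = 595225/188787.
Then q = (130775 − 8769·(595225/188787))/52275 = 372436/188787.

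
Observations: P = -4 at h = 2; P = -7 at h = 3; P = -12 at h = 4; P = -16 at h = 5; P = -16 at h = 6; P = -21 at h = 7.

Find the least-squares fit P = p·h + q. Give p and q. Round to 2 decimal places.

The normal equations are: 139·p + 27·q = -400;  27·p + 6·q = -76.
(Σh·h = 139, Σh = 27, Σ1 = 6, Σh·P = -400, ΣP = -76.)
Determinant 139·6 − 27² = 105.
p = ((-400)·6 − 27·(-76))/105 = -116/35; q = (139·(-76) − 27·(-400))/105 = 236/105.

p = -3.31, q = 2.25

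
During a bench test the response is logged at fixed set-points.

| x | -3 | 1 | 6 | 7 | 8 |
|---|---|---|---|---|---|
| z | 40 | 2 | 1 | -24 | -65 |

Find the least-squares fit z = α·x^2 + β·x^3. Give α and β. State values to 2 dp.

α = 3.03, β = -0.50

Sums needed: Σx^2·x^2 = 7875, Σx^2·x^3 = 57109, Σx^3·x^3 = 427179.
And Σx^2·z = -4938, Σx^3·z = -42374.
So MᵀM·[α, β]ᵀ = Mᵀz: [[7875, 57109]; [57109, 427179]]·[α, β]ᵀ = [-4938, -42374]ᵀ.
det = 7875·427179 − 57109² = 102596744.
α = ((-4938)·427179 − 57109·(-42374))/102596744 = 1687646/557591; β = (7875·(-42374) − 57109·(-4938))/102596744 = -6461376/12824593.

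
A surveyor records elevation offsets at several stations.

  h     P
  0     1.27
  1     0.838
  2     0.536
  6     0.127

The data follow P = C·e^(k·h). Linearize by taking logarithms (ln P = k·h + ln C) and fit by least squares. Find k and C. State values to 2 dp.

k = -0.38, C = 1.22

Linearized form: ln P = k·h + ln C. From the 4 transformed points,
Sums: Σh = 9.0000, Σ(h)² = 41.0000, Σln P = -2.6249, Σh·ln P = -13.8054.
Normal system: [[41.0000, 9.0000]; [9.0000, 4]]·[k, ln C]ᵀ = [-13.8054, -2.6249]ᵀ.
Slope k = (n·Σh·ln P − Σh·Σln P)/(n·Σ(h)² − (Σh)²) = (4·-13.8054 − 9.0000·-2.6249)/83.0000 = -0.38069; ln C = (Σln P − k·Σh)/n = 0.20033, so C = exp(0.20033) = 1.22180.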